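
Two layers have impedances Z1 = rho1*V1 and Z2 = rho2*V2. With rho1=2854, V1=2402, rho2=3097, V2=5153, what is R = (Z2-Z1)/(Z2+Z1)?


Z1 = 2854 * 2402 = 6855308
Z2 = 3097 * 5153 = 15958841
R = (15958841 - 6855308) / (15958841 + 6855308) = 9103533 / 22814149 = 0.399

0.399


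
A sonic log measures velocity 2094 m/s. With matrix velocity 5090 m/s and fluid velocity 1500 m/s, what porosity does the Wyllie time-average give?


1/V - 1/Vm = 1/2094 - 1/5090 = 0.00028109
1/Vf - 1/Vm = 1/1500 - 1/5090 = 0.0004702
phi = 0.00028109 / 0.0004702 = 0.5978

0.5978


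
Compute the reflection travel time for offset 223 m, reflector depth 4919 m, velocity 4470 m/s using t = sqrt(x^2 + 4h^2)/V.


x^2 + 4h^2 = 223^2 + 4*4919^2 = 49729 + 96786244 = 96835973
sqrt(96835973) = 9840.5271
t = 9840.5271 / 4470 = 2.2015 s

2.2015


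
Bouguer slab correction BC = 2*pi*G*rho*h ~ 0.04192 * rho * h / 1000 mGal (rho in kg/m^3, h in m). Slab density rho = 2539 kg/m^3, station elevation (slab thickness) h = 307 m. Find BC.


BC = 0.04192 * rho * h / 1000
= 0.04192 * 2539 * 307 / 1000
= 32.6755 mGal

32.6755


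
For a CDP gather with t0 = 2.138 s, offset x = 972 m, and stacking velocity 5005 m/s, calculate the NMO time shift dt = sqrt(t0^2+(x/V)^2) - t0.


x/Vnmo = 972/5005 = 0.194206
(x/Vnmo)^2 = 0.037716
t0^2 = 4.571044
sqrt(4.571044 + 0.037716) = 2.146802
dt = 2.146802 - 2.138 = 0.008802

0.008802


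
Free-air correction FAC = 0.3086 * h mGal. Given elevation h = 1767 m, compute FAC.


FAC = 0.3086 * h
= 0.3086 * 1767
= 545.2962 mGal

545.2962


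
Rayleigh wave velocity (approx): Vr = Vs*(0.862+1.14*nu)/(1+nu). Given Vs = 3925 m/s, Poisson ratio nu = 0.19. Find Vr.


Numerator factor = 0.862 + 1.14*0.19 = 1.0786
Denominator = 1 + 0.19 = 1.19
Vr = 3925 * 1.0786 / 1.19 = 3557.57 m/s

3557.57


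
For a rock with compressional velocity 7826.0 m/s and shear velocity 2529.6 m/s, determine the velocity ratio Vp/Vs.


Vp/Vs = 7826.0 / 2529.6
= 3.0938

3.0938


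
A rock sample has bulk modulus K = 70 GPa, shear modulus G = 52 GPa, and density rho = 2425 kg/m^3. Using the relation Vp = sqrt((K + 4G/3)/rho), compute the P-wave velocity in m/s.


First compute the effective modulus:
K + 4G/3 = 70e9 + 4*52e9/3 = 139333333333.33 Pa
Then divide by density:
139333333333.33 / 2425 = 57457044.6735 Pa/(kg/m^3)
Take the square root:
Vp = sqrt(57457044.6735) = 7580.04 m/s

7580.04


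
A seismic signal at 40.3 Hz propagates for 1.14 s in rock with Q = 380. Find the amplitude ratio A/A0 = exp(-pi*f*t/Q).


pi*f*t/Q = pi*40.3*1.14/380 = 0.379819
A/A0 = exp(-0.379819) = 0.683986

0.683986


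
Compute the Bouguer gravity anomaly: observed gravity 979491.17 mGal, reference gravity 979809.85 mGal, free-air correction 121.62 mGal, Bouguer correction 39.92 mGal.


BA = g_obs - g_ref + FAC - BC
= 979491.17 - 979809.85 + 121.62 - 39.92
= -236.98 mGal

-236.98


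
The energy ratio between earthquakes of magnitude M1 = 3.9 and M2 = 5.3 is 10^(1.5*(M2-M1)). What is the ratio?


M2 - M1 = 5.3 - 3.9 = 1.4
1.5 * 1.4 = 2.1
ratio = 10^2.1 = 125.89

125.89


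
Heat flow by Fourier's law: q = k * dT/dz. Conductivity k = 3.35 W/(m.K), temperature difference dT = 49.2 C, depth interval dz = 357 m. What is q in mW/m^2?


q = k * dT / dz * 1000
= 3.35 * 49.2 / 357 * 1000
= 0.461681 * 1000
= 461.6807 mW/m^2

461.6807


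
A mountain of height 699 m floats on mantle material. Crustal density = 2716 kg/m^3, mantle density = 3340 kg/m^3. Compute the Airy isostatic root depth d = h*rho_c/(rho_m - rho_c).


rho_m - rho_c = 3340 - 2716 = 624
d = 699 * 2716 / 624
= 1898484 / 624
= 3042.44 m

3042.44


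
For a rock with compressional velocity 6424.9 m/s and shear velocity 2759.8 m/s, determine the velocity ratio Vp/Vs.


Vp/Vs = 6424.9 / 2759.8
= 2.328

2.328


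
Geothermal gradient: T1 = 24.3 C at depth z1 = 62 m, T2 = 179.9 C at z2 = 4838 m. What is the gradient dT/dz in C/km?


dT = 179.9 - 24.3 = 155.6 C
dz = 4838 - 62 = 4776 m
gradient = dT/dz * 1000 = 155.6/4776 * 1000 = 32.5796 C/km

32.5796


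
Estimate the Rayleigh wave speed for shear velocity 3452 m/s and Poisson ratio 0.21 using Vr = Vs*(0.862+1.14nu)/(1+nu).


Numerator factor = 0.862 + 1.14*0.21 = 1.1014
Denominator = 1 + 0.21 = 1.21
Vr = 3452 * 1.1014 / 1.21 = 3142.18 m/s

3142.18


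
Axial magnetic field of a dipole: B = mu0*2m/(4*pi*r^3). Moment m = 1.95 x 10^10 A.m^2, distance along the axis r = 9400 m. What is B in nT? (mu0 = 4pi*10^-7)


m = 1.95 x 10^10 = 19500000000 A.m^2
2m = 39000000000 A.m^2
r^3 = 9400^3 = 830584000000
B = (4pi*10^-7) * 39000000000 / (4*pi * 830584000000) * 1e9
= 49008.845396 / 10437426370356.9 * 1e9
= 4.6955 nT

4.6955


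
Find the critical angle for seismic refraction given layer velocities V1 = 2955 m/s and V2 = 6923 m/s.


V1/V2 = 2955/6923 = 0.426838
theta_c = arcsin(0.426838) = 25.2671 degrees

25.2671


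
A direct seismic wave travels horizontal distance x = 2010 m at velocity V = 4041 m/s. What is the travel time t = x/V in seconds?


t = x / V
= 2010 / 4041
= 0.4974 s

0.4974


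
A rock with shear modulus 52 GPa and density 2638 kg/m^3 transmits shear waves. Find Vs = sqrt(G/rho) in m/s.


Convert G to Pa: G = 52e9 Pa
Compute G/rho = 52e9 / 2638 = 19711902.9568
Vs = sqrt(19711902.9568) = 4439.81 m/s

4439.81


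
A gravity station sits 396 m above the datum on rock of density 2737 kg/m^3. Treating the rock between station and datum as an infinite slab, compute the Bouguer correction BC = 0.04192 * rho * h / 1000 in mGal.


BC = 0.04192 * rho * h / 1000
= 0.04192 * 2737 * 396 / 1000
= 45.4351 mGal

45.4351


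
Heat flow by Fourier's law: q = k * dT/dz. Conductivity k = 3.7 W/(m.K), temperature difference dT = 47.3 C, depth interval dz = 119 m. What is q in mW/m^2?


q = k * dT / dz * 1000
= 3.7 * 47.3 / 119 * 1000
= 1.470672 * 1000
= 1470.6723 mW/m^2

1470.6723


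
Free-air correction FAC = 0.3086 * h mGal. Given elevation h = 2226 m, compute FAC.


FAC = 0.3086 * h
= 0.3086 * 2226
= 686.9436 mGal

686.9436


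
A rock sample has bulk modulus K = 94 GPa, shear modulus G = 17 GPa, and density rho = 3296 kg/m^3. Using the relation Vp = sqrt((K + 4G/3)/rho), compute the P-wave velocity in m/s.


First compute the effective modulus:
K + 4G/3 = 94e9 + 4*17e9/3 = 116666666666.67 Pa
Then divide by density:
116666666666.67 / 3296 = 35396440.1294 Pa/(kg/m^3)
Take the square root:
Vp = sqrt(35396440.1294) = 5949.49 m/s

5949.49


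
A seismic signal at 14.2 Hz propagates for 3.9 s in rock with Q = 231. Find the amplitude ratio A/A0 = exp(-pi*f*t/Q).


pi*f*t/Q = pi*14.2*3.9/231 = 0.753166
A/A0 = exp(-0.753166) = 0.470873

0.470873


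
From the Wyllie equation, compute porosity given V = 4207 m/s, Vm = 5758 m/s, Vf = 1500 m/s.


1/V - 1/Vm = 1/4207 - 1/5758 = 6.403e-05
1/Vf - 1/Vm = 1/1500 - 1/5758 = 0.000493
phi = 6.403e-05 / 0.000493 = 0.1299

0.1299


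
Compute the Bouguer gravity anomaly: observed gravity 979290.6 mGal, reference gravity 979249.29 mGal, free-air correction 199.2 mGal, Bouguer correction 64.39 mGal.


BA = g_obs - g_ref + FAC - BC
= 979290.6 - 979249.29 + 199.2 - 64.39
= 176.12 mGal

176.12


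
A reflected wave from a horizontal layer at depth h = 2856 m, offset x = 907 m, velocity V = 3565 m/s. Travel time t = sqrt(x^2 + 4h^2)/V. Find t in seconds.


x^2 + 4h^2 = 907^2 + 4*2856^2 = 822649 + 32626944 = 33449593
sqrt(33449593) = 5783.5623
t = 5783.5623 / 3565 = 1.6223 s

1.6223


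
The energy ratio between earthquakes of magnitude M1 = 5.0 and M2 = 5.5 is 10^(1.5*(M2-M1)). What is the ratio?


M2 - M1 = 5.5 - 5.0 = 0.5
1.5 * 0.5 = 0.75
ratio = 10^0.75 = 5.62

5.62


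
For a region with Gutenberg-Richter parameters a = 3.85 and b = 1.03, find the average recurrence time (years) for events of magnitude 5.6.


log10(N) = 3.85 - 1.03*5.6 = -1.918
N = 10^-1.918 = 0.012078
T = 1/N = 1/0.012078 = 82.7942 years

82.7942


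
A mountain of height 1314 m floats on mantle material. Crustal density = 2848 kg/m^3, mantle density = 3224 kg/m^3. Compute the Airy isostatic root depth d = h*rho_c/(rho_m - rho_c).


rho_m - rho_c = 3224 - 2848 = 376
d = 1314 * 2848 / 376
= 3742272 / 376
= 9952.85 m

9952.85


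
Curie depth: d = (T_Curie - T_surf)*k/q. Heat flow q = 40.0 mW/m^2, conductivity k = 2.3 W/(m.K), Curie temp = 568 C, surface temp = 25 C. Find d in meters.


T_Curie - T_surf = 568 - 25 = 543 C
Convert q to W/m^2: 40.0 mW/m^2 = 0.04 W/m^2
d = 543 * 2.3 / 0.04 = 31222.5 m

31222.5


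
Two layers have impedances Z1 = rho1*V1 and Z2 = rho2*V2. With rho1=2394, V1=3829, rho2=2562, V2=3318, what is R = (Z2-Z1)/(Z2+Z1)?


Z1 = 2394 * 3829 = 9166626
Z2 = 2562 * 3318 = 8500716
R = (8500716 - 9166626) / (8500716 + 9166626) = -665910 / 17667342 = -0.0377

-0.0377


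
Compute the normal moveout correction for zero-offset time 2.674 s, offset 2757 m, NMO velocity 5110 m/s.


x/Vnmo = 2757/5110 = 0.53953
(x/Vnmo)^2 = 0.291093
t0^2 = 7.150276
sqrt(7.150276 + 0.291093) = 2.727887
dt = 2.727887 - 2.674 = 0.053887

0.053887


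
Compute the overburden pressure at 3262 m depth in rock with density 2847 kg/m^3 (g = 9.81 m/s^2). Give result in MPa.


P = rho * g * z / 1e6
= 2847 * 9.81 * 3262 / 1e6
= 91104626.34 / 1e6
= 91.1046 MPa

91.1046


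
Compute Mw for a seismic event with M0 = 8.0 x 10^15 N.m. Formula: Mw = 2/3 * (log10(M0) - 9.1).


log10(M0) = log10(8.0 x 10^15) = 15.9031
Mw = 2/3 * (15.9031 - 9.1)
= 2/3 * 6.8031
= 4.54

4.54


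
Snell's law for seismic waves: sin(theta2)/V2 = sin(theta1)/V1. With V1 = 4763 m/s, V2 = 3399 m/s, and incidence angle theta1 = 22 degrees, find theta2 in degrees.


sin(theta1) = sin(22 deg) = 0.374607
sin(theta2) = V2/V1 * sin(theta1) = 3399/4763 * 0.374607 = 0.267329
theta2 = arcsin(0.267329) = 15.5054 degrees

15.5054


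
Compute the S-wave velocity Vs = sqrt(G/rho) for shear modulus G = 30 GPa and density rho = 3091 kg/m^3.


Convert G to Pa: G = 30e9 Pa
Compute G/rho = 30e9 / 3091 = 9705596.8942
Vs = sqrt(9705596.8942) = 3115.38 m/s

3115.38


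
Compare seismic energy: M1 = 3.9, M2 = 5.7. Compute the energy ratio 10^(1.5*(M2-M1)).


M2 - M1 = 5.7 - 3.9 = 1.8
1.5 * 1.8 = 2.7
ratio = 10^2.7 = 501.19

501.19


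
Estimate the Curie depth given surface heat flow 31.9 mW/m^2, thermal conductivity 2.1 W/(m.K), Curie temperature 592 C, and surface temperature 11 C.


T_Curie - T_surf = 592 - 11 = 581 C
Convert q to W/m^2: 31.9 mW/m^2 = 0.0319 W/m^2
d = 581 * 2.1 / 0.0319 = 38247.65 m

38247.65


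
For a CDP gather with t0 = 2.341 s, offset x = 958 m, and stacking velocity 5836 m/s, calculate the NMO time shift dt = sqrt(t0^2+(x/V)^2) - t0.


x/Vnmo = 958/5836 = 0.164154
(x/Vnmo)^2 = 0.026946
t0^2 = 5.480281
sqrt(5.480281 + 0.026946) = 2.346748
dt = 2.346748 - 2.341 = 0.005748

0.005748


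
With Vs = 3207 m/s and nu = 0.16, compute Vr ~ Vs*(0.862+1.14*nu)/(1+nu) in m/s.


Numerator factor = 0.862 + 1.14*0.16 = 1.0444
Denominator = 1 + 0.16 = 1.16
Vr = 3207 * 1.0444 / 1.16 = 2887.41 m/s

2887.41


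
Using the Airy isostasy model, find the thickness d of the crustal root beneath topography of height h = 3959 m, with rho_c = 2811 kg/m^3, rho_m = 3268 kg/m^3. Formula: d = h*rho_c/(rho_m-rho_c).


rho_m - rho_c = 3268 - 2811 = 457
d = 3959 * 2811 / 457
= 11128749 / 457
= 24351.75 m

24351.75


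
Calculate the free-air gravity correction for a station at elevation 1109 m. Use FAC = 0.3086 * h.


FAC = 0.3086 * h
= 0.3086 * 1109
= 342.2374 mGal

342.2374


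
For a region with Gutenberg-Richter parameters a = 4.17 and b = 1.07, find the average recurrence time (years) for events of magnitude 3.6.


log10(N) = 4.17 - 1.07*3.6 = 0.318
N = 10^0.318 = 2.079697
T = 1/N = 1/2.079697 = 0.4808 years

0.4808


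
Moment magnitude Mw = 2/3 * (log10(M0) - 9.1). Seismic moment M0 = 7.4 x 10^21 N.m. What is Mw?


log10(M0) = log10(7.4 x 10^21) = 21.8692
Mw = 2/3 * (21.8692 - 9.1)
= 2/3 * 12.7692
= 8.51

8.51


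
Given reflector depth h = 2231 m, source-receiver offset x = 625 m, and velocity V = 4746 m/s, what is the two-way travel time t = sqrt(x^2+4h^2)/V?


x^2 + 4h^2 = 625^2 + 4*2231^2 = 390625 + 19909444 = 20300069
sqrt(20300069) = 4505.5598
t = 4505.5598 / 4746 = 0.9493 s

0.9493


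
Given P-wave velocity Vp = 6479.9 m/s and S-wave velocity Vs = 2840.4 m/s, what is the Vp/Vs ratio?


Vp/Vs = 6479.9 / 2840.4
= 2.2813

2.2813


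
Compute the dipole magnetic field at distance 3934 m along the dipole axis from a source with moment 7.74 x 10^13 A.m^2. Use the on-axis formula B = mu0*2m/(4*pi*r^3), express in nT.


m = 7.74 x 10^13 = 77400000000000 A.m^2
2m = 154800000000000 A.m^2
r^3 = 3934^3 = 60883984504
B = (4pi*10^-7) * 154800000000000 / (4*pi * 60883984504) * 1e9
= 194527417.11028 / 765090713756.16 * 1e9
= 254254.0559 nT

254254.0559


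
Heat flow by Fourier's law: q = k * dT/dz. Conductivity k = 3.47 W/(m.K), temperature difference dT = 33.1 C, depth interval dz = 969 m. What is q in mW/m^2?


q = k * dT / dz * 1000
= 3.47 * 33.1 / 969 * 1000
= 0.118531 * 1000
= 118.5315 mW/m^2

118.5315


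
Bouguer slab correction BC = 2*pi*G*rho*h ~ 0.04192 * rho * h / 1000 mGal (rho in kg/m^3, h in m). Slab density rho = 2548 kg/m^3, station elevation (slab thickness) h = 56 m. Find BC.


BC = 0.04192 * rho * h / 1000
= 0.04192 * 2548 * 56 / 1000
= 5.9815 mGal

5.9815


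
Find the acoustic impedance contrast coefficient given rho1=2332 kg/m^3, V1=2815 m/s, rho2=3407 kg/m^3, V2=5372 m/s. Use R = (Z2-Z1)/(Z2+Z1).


Z1 = 2332 * 2815 = 6564580
Z2 = 3407 * 5372 = 18302404
R = (18302404 - 6564580) / (18302404 + 6564580) = 11737824 / 24866984 = 0.472

0.472


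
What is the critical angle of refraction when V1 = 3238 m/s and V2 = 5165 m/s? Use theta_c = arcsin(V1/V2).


V1/V2 = 3238/5165 = 0.626912
theta_c = arcsin(0.626912) = 38.8227 degrees

38.8227


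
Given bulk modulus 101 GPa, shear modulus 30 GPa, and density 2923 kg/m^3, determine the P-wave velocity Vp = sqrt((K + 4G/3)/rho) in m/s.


First compute the effective modulus:
K + 4G/3 = 101e9 + 4*30e9/3 = 141000000000.0 Pa
Then divide by density:
141000000000.0 / 2923 = 48238111.5293 Pa/(kg/m^3)
Take the square root:
Vp = sqrt(48238111.5293) = 6945.37 m/s

6945.37


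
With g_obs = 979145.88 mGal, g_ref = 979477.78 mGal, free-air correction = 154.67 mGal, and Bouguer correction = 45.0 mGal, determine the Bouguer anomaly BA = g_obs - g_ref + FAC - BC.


BA = g_obs - g_ref + FAC - BC
= 979145.88 - 979477.78 + 154.67 - 45.0
= -222.23 mGal

-222.23


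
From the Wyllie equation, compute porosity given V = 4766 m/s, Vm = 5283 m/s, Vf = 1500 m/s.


1/V - 1/Vm = 1/4766 - 1/5283 = 2.053e-05
1/Vf - 1/Vm = 1/1500 - 1/5283 = 0.00047738
phi = 2.053e-05 / 0.00047738 = 0.043

0.043


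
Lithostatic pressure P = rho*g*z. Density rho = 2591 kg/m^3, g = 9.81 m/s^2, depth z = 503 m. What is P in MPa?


P = rho * g * z / 1e6
= 2591 * 9.81 * 503 / 1e6
= 12785108.13 / 1e6
= 12.7851 MPa

12.7851


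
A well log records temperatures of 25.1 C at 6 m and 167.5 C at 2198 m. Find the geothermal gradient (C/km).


dT = 167.5 - 25.1 = 142.4 C
dz = 2198 - 6 = 2192 m
gradient = dT/dz * 1000 = 142.4/2192 * 1000 = 64.9635 C/km

64.9635


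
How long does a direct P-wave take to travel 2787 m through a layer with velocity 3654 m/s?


t = x / V
= 2787 / 3654
= 0.7627 s

0.7627


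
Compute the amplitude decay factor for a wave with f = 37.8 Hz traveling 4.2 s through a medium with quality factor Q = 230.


pi*f*t/Q = pi*37.8*4.2/230 = 2.168518
A/A0 = exp(-2.168518) = 0.114347

0.114347


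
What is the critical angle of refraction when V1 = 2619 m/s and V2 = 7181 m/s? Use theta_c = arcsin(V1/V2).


V1/V2 = 2619/7181 = 0.364712
theta_c = arcsin(0.364712) = 21.3899 degrees

21.3899


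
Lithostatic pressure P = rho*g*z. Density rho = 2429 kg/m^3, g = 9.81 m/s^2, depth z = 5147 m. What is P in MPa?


P = rho * g * z / 1e6
= 2429 * 9.81 * 5147 / 1e6
= 122645238.03 / 1e6
= 122.6452 MPa

122.6452


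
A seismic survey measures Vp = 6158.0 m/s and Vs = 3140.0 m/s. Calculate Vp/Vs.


Vp/Vs = 6158.0 / 3140.0
= 1.9611

1.9611


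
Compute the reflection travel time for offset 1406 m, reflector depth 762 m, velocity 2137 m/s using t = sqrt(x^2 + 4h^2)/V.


x^2 + 4h^2 = 1406^2 + 4*762^2 = 1976836 + 2322576 = 4299412
sqrt(4299412) = 2073.5024
t = 2073.5024 / 2137 = 0.9703 s

0.9703


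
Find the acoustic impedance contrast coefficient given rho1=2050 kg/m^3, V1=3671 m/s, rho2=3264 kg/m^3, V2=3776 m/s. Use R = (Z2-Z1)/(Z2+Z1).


Z1 = 2050 * 3671 = 7525550
Z2 = 3264 * 3776 = 12324864
R = (12324864 - 7525550) / (12324864 + 7525550) = 4799314 / 19850414 = 0.2418

0.2418


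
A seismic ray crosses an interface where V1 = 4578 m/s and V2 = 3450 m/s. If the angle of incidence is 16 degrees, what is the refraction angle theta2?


sin(theta1) = sin(16 deg) = 0.275637
sin(theta2) = V2/V1 * sin(theta1) = 3450/4578 * 0.275637 = 0.207721
theta2 = arcsin(0.207721) = 11.9889 degrees

11.9889


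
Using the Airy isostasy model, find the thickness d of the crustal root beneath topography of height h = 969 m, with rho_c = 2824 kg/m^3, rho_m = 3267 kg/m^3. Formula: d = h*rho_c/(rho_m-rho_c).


rho_m - rho_c = 3267 - 2824 = 443
d = 969 * 2824 / 443
= 2736456 / 443
= 6177.1 m

6177.1


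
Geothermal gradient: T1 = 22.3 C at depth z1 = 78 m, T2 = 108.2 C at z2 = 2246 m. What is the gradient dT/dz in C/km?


dT = 108.2 - 22.3 = 85.9 C
dz = 2246 - 78 = 2168 m
gradient = dT/dz * 1000 = 85.9/2168 * 1000 = 39.6218 C/km

39.6218


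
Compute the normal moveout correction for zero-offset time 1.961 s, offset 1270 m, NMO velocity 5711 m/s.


x/Vnmo = 1270/5711 = 0.222378
(x/Vnmo)^2 = 0.049452
t0^2 = 3.845521
sqrt(3.845521 + 0.049452) = 1.973569
dt = 1.973569 - 1.961 = 0.012569

0.012569


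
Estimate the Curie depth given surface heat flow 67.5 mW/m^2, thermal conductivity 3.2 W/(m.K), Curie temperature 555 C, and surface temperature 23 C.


T_Curie - T_surf = 555 - 23 = 532 C
Convert q to W/m^2: 67.5 mW/m^2 = 0.0675 W/m^2
d = 532 * 3.2 / 0.0675 = 25220.74 m

25220.74


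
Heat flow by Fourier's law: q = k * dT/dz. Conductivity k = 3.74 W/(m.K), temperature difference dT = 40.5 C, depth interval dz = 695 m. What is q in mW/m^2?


q = k * dT / dz * 1000
= 3.74 * 40.5 / 695 * 1000
= 0.217942 * 1000
= 217.9424 mW/m^2

217.9424


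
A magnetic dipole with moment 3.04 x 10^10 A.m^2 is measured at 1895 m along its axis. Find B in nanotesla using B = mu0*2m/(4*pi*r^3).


m = 3.04 x 10^10 = 30400000000 A.m^2
2m = 60800000000 A.m^2
r^3 = 1895^3 = 6804992375
B = (4pi*10^-7) * 60800000000 / (4*pi * 6804992375) * 1e9
= 76403.533335 / 85514056212.14 * 1e9
= 893.4617 nT

893.4617


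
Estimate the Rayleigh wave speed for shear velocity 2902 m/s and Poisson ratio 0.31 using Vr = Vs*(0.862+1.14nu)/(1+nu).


Numerator factor = 0.862 + 1.14*0.31 = 1.2154
Denominator = 1 + 0.31 = 1.31
Vr = 2902 * 1.2154 / 1.31 = 2692.44 m/s

2692.44


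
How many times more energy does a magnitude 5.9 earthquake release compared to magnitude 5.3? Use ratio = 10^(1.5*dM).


M2 - M1 = 5.9 - 5.3 = 0.6
1.5 * 0.6 = 0.9
ratio = 10^0.9 = 7.94

7.94


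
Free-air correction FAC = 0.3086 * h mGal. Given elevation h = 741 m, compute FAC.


FAC = 0.3086 * h
= 0.3086 * 741
= 228.6726 mGal

228.6726


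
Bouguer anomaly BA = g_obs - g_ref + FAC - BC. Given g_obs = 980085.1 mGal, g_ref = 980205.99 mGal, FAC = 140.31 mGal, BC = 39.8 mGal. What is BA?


BA = g_obs - g_ref + FAC - BC
= 980085.1 - 980205.99 + 140.31 - 39.8
= -20.38 mGal

-20.38


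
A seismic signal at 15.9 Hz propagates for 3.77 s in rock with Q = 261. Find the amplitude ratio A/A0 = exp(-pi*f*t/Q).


pi*f*t/Q = pi*15.9*3.77/261 = 0.721519
A/A0 = exp(-0.721519) = 0.486013

0.486013


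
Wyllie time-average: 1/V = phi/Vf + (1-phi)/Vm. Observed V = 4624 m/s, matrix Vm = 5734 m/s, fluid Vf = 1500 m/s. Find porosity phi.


1/V - 1/Vm = 1/4624 - 1/5734 = 4.186e-05
1/Vf - 1/Vm = 1/1500 - 1/5734 = 0.00049227
phi = 4.186e-05 / 0.00049227 = 0.085

0.085


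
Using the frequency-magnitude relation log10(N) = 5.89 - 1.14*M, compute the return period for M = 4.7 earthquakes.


log10(N) = 5.89 - 1.14*4.7 = 0.532
N = 10^0.532 = 3.404082
T = 1/N = 1/3.404082 = 0.2938 years

0.2938


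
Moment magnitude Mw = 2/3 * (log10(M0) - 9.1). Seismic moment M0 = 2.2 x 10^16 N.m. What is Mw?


log10(M0) = log10(2.2 x 10^16) = 16.3424
Mw = 2/3 * (16.3424 - 9.1)
= 2/3 * 7.2424
= 4.83

4.83


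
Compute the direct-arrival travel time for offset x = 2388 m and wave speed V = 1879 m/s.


t = x / V
= 2388 / 1879
= 1.2709 s

1.2709


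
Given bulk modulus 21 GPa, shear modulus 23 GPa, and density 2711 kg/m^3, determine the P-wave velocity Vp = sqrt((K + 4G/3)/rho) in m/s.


First compute the effective modulus:
K + 4G/3 = 21e9 + 4*23e9/3 = 51666666666.67 Pa
Then divide by density:
51666666666.67 / 2711 = 19058158.1212 Pa/(kg/m^3)
Take the square root:
Vp = sqrt(19058158.1212) = 4365.57 m/s

4365.57


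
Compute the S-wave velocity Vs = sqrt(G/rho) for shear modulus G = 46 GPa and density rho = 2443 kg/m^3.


Convert G to Pa: G = 46e9 Pa
Compute G/rho = 46e9 / 2443 = 18829308.2276
Vs = sqrt(18829308.2276) = 4339.28 m/s

4339.28


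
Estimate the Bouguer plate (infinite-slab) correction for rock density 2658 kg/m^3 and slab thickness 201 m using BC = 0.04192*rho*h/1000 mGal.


BC = 0.04192 * rho * h / 1000
= 0.04192 * 2658 * 201 / 1000
= 22.3961 mGal

22.3961


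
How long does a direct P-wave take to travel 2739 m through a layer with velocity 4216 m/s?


t = x / V
= 2739 / 4216
= 0.6497 s

0.6497


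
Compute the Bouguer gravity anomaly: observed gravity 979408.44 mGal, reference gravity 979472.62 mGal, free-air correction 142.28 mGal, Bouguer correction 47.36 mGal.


BA = g_obs - g_ref + FAC - BC
= 979408.44 - 979472.62 + 142.28 - 47.36
= 30.74 mGal

30.74


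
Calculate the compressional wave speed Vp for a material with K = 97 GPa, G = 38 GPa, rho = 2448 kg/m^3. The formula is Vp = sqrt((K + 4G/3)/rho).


First compute the effective modulus:
K + 4G/3 = 97e9 + 4*38e9/3 = 147666666666.67 Pa
Then divide by density:
147666666666.67 / 2448 = 60321350.7625 Pa/(kg/m^3)
Take the square root:
Vp = sqrt(60321350.7625) = 7766.68 m/s

7766.68


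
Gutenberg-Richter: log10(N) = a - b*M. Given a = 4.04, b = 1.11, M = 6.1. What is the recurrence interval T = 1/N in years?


log10(N) = 4.04 - 1.11*6.1 = -2.731
N = 10^-2.731 = 0.001858
T = 1/N = 1/0.001858 = 538.2698 years

538.2698


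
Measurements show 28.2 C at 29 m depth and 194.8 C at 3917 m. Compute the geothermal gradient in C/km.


dT = 194.8 - 28.2 = 166.6 C
dz = 3917 - 29 = 3888 m
gradient = dT/dz * 1000 = 166.6/3888 * 1000 = 42.8498 C/km

42.8498


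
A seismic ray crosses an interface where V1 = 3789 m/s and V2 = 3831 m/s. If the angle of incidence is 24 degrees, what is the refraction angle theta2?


sin(theta1) = sin(24 deg) = 0.406737
sin(theta2) = V2/V1 * sin(theta1) = 3831/3789 * 0.406737 = 0.411245
theta2 = arcsin(0.411245) = 24.2831 degrees

24.2831


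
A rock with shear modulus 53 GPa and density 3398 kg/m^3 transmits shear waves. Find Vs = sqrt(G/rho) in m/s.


Convert G to Pa: G = 53e9 Pa
Compute G/rho = 53e9 / 3398 = 15597410.2413
Vs = sqrt(15597410.2413) = 3949.36 m/s

3949.36


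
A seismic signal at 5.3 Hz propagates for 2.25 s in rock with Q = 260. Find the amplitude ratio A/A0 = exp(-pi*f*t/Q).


pi*f*t/Q = pi*5.3*2.25/260 = 0.14409
A/A0 = exp(-0.14409) = 0.86581

0.86581


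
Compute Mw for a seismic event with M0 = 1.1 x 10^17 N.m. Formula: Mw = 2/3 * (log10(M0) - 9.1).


log10(M0) = log10(1.1 x 10^17) = 17.0414
Mw = 2/3 * (17.0414 - 9.1)
= 2/3 * 7.9414
= 5.29

5.29


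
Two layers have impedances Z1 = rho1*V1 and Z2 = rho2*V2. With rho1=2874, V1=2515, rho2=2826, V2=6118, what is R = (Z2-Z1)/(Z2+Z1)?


Z1 = 2874 * 2515 = 7228110
Z2 = 2826 * 6118 = 17289468
R = (17289468 - 7228110) / (17289468 + 7228110) = 10061358 / 24517578 = 0.4104

0.4104


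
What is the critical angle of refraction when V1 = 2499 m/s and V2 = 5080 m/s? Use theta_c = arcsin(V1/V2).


V1/V2 = 2499/5080 = 0.491929
theta_c = arcsin(0.491929) = 29.4675 degrees

29.4675


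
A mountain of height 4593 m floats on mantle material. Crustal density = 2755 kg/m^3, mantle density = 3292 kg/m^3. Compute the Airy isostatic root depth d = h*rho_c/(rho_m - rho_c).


rho_m - rho_c = 3292 - 2755 = 537
d = 4593 * 2755 / 537
= 12653715 / 537
= 23563.72 m

23563.72


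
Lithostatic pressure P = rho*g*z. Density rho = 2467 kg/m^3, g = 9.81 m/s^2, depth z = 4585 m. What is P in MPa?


P = rho * g * z / 1e6
= 2467 * 9.81 * 4585 / 1e6
= 110962822.95 / 1e6
= 110.9628 MPa

110.9628


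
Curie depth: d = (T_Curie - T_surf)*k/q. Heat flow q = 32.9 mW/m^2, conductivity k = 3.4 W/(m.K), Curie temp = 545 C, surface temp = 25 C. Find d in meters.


T_Curie - T_surf = 545 - 25 = 520 C
Convert q to W/m^2: 32.9 mW/m^2 = 0.0329 W/m^2
d = 520 * 3.4 / 0.0329 = 53738.6 m

53738.6


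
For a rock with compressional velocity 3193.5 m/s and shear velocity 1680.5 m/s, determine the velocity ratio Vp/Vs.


Vp/Vs = 3193.5 / 1680.5
= 1.9003

1.9003


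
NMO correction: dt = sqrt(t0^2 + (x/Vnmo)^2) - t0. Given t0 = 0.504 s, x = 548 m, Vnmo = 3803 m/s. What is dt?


x/Vnmo = 548/3803 = 0.144097
(x/Vnmo)^2 = 0.020764
t0^2 = 0.254016
sqrt(0.254016 + 0.020764) = 0.524195
dt = 0.524195 - 0.504 = 0.020195

0.020195


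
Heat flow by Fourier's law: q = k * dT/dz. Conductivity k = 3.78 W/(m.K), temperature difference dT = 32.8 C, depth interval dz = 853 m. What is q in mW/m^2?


q = k * dT / dz * 1000
= 3.78 * 32.8 / 853 * 1000
= 0.145351 * 1000
= 145.3505 mW/m^2

145.3505


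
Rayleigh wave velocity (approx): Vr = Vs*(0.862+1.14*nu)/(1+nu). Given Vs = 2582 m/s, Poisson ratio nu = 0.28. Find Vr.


Numerator factor = 0.862 + 1.14*0.28 = 1.1812
Denominator = 1 + 0.28 = 1.28
Vr = 2582 * 1.1812 / 1.28 = 2382.7 m/s

2382.7


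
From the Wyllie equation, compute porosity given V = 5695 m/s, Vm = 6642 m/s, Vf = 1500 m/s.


1/V - 1/Vm = 1/5695 - 1/6642 = 2.504e-05
1/Vf - 1/Vm = 1/1500 - 1/6642 = 0.00051611
phi = 2.504e-05 / 0.00051611 = 0.0485

0.0485


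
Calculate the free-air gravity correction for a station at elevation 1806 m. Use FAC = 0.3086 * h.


FAC = 0.3086 * h
= 0.3086 * 1806
= 557.3316 mGal

557.3316


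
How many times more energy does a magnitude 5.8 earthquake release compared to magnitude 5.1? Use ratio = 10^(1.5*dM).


M2 - M1 = 5.8 - 5.1 = 0.7
1.5 * 0.7 = 1.05
ratio = 10^1.05 = 11.22

11.22


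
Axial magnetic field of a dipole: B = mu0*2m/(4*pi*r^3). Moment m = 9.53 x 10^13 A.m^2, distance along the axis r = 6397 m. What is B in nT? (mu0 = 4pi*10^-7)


m = 9.53 x 10^13 = 95300000000000 A.m^2
2m = 190600000000000 A.m^2
r^3 = 6397^3 = 261775532773
B = (4pi*10^-7) * 190600000000000 / (4*pi * 261775532773) * 1e9
= 239515023.909686 / 3289568362596.84 * 1e9
= 72810.4716 nT

72810.4716


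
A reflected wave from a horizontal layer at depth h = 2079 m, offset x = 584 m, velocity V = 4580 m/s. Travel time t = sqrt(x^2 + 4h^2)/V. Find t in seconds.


x^2 + 4h^2 = 584^2 + 4*2079^2 = 341056 + 17288964 = 17630020
sqrt(17630020) = 4198.8117
t = 4198.8117 / 4580 = 0.9168 s

0.9168


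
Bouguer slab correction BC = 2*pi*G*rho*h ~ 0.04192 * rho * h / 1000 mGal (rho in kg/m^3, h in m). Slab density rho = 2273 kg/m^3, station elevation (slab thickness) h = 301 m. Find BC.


BC = 0.04192 * rho * h / 1000
= 0.04192 * 2273 * 301 / 1000
= 28.6805 mGal

28.6805


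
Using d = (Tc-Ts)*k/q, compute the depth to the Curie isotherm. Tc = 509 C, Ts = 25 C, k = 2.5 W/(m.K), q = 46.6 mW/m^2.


T_Curie - T_surf = 509 - 25 = 484 C
Convert q to W/m^2: 46.6 mW/m^2 = 0.0466 W/m^2
d = 484 * 2.5 / 0.0466 = 25965.67 m

25965.67


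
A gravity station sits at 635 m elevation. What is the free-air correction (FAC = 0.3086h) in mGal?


FAC = 0.3086 * h
= 0.3086 * 635
= 195.961 mGal

195.961


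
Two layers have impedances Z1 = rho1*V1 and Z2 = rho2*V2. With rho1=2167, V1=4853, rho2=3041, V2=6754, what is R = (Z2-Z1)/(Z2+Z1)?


Z1 = 2167 * 4853 = 10516451
Z2 = 3041 * 6754 = 20538914
R = (20538914 - 10516451) / (20538914 + 10516451) = 10022463 / 31055365 = 0.3227

0.3227


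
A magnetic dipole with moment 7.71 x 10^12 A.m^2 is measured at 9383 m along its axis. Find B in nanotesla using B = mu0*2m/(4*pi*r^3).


m = 7.71 x 10^12 = 7710000000000 A.m^2
2m = 15420000000000 A.m^2
r^3 = 9383^3 = 826085784887
B = (4pi*10^-7) * 15420000000000 / (4*pi * 826085784887) * 1e9
= 19377343.487342 / 10380900132143.83 * 1e9
= 1866.6342 nT

1866.6342


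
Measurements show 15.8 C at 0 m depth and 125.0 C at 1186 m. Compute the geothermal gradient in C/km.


dT = 125.0 - 15.8 = 109.2 C
dz = 1186 - 0 = 1186 m
gradient = dT/dz * 1000 = 109.2/1186 * 1000 = 92.0742 C/km

92.0742


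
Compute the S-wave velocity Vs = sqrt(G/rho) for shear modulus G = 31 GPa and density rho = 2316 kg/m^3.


Convert G to Pa: G = 31e9 Pa
Compute G/rho = 31e9 / 2316 = 13385146.8048
Vs = sqrt(13385146.8048) = 3658.57 m/s

3658.57


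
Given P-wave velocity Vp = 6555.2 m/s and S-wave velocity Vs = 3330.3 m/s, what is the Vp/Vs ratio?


Vp/Vs = 6555.2 / 3330.3
= 1.9684

1.9684


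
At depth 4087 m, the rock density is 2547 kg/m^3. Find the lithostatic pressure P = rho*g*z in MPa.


P = rho * g * z / 1e6
= 2547 * 9.81 * 4087 / 1e6
= 102118068.09 / 1e6
= 102.1181 MPa

102.1181


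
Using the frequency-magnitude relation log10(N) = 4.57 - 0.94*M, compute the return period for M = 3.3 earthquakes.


log10(N) = 4.57 - 0.94*3.3 = 1.468
N = 10^1.468 = 29.376497
T = 1/N = 1/29.376497 = 0.034 years

0.034


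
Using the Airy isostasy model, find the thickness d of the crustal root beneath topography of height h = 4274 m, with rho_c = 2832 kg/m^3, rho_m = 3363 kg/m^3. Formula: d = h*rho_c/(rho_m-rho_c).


rho_m - rho_c = 3363 - 2832 = 531
d = 4274 * 2832 / 531
= 12103968 / 531
= 22794.67 m

22794.67


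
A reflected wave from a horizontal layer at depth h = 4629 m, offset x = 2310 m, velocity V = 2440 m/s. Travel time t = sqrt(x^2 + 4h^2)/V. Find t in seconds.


x^2 + 4h^2 = 2310^2 + 4*4629^2 = 5336100 + 85710564 = 91046664
sqrt(91046664) = 9541.8376
t = 9541.8376 / 2440 = 3.9106 s

3.9106


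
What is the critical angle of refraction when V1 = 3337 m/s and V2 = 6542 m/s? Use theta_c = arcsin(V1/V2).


V1/V2 = 3337/6542 = 0.510089
theta_c = arcsin(0.510089) = 30.6697 degrees

30.6697


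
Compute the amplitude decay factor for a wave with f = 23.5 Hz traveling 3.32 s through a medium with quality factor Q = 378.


pi*f*t/Q = pi*23.5*3.32/378 = 0.648431
A/A0 = exp(-0.648431) = 0.522865

0.522865


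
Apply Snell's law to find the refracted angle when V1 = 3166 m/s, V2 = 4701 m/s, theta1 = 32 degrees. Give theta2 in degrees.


sin(theta1) = sin(32 deg) = 0.529919
sin(theta2) = V2/V1 * sin(theta1) = 4701/3166 * 0.529919 = 0.786845
theta2 = arcsin(0.786845) = 51.8916 degrees

51.8916


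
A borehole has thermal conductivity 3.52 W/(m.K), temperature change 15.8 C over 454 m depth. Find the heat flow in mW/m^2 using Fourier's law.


q = k * dT / dz * 1000
= 3.52 * 15.8 / 454 * 1000
= 0.122502 * 1000
= 122.5022 mW/m^2

122.5022


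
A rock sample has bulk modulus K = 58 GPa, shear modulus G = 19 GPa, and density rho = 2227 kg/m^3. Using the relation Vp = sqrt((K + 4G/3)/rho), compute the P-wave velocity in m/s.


First compute the effective modulus:
K + 4G/3 = 58e9 + 4*19e9/3 = 83333333333.33 Pa
Then divide by density:
83333333333.33 / 2227 = 37419547.9719 Pa/(kg/m^3)
Take the square root:
Vp = sqrt(37419547.9719) = 6117.15 m/s

6117.15


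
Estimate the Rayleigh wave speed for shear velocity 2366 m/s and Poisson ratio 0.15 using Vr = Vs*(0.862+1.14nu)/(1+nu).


Numerator factor = 0.862 + 1.14*0.15 = 1.033
Denominator = 1 + 0.15 = 1.15
Vr = 2366 * 1.033 / 1.15 = 2125.29 m/s

2125.29


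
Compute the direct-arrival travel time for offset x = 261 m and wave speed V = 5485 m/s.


t = x / V
= 261 / 5485
= 0.0476 s

0.0476


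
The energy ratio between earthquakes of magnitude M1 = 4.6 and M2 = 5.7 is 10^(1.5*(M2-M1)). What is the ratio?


M2 - M1 = 5.7 - 4.6 = 1.1
1.5 * 1.1 = 1.65
ratio = 10^1.65 = 44.67

44.67


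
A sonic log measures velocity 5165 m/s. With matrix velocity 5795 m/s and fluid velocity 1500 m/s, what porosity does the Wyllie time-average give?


1/V - 1/Vm = 1/5165 - 1/5795 = 2.105e-05
1/Vf - 1/Vm = 1/1500 - 1/5795 = 0.0004941
phi = 2.105e-05 / 0.0004941 = 0.0426

0.0426


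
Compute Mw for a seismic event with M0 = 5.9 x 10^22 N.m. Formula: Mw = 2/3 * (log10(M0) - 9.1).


log10(M0) = log10(5.9 x 10^22) = 22.7709
Mw = 2/3 * (22.7709 - 9.1)
= 2/3 * 13.6709
= 9.11

9.11


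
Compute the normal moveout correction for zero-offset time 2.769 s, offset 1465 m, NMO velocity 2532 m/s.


x/Vnmo = 1465/2532 = 0.578594
(x/Vnmo)^2 = 0.334771
t0^2 = 7.667361
sqrt(7.667361 + 0.334771) = 2.828804
dt = 2.828804 - 2.769 = 0.059804

0.059804


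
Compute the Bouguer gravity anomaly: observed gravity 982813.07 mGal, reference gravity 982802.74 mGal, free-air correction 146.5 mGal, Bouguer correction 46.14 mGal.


BA = g_obs - g_ref + FAC - BC
= 982813.07 - 982802.74 + 146.5 - 46.14
= 110.69 mGal

110.69


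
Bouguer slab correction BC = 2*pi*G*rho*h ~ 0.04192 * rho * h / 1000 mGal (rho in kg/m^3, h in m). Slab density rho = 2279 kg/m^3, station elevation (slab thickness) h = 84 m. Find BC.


BC = 0.04192 * rho * h / 1000
= 0.04192 * 2279 * 84 / 1000
= 8.025 mGal

8.025


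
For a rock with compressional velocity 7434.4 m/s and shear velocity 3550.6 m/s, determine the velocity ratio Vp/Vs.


Vp/Vs = 7434.4 / 3550.6
= 2.0938

2.0938


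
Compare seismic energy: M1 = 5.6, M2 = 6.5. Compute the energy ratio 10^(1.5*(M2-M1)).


M2 - M1 = 6.5 - 5.6 = 0.9
1.5 * 0.9 = 1.35
ratio = 10^1.35 = 22.39

22.39


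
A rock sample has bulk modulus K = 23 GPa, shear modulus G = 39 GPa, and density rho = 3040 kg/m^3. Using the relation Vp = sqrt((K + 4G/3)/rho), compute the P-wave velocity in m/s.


First compute the effective modulus:
K + 4G/3 = 23e9 + 4*39e9/3 = 75000000000.0 Pa
Then divide by density:
75000000000.0 / 3040 = 24671052.6316 Pa/(kg/m^3)
Take the square root:
Vp = sqrt(24671052.6316) = 4967.0 m/s

4967.0


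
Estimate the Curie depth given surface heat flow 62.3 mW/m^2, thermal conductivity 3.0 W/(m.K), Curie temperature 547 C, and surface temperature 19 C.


T_Curie - T_surf = 547 - 19 = 528 C
Convert q to W/m^2: 62.3 mW/m^2 = 0.0623 W/m^2
d = 528 * 3.0 / 0.0623 = 25425.36 m

25425.36


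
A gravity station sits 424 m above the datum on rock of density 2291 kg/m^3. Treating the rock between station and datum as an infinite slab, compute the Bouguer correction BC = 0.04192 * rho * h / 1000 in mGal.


BC = 0.04192 * rho * h / 1000
= 0.04192 * 2291 * 424 / 1000
= 40.7204 mGal

40.7204


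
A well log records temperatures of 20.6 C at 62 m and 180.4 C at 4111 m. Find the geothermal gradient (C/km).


dT = 180.4 - 20.6 = 159.8 C
dz = 4111 - 62 = 4049 m
gradient = dT/dz * 1000 = 159.8/4049 * 1000 = 39.4665 C/km

39.4665


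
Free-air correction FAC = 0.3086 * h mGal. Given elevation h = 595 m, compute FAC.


FAC = 0.3086 * h
= 0.3086 * 595
= 183.617 mGal

183.617


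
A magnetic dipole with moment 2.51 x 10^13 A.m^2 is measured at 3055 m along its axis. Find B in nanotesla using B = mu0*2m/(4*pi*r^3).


m = 2.51 x 10^13 = 25100000000000 A.m^2
2m = 50200000000000 A.m^2
r^3 = 3055^3 = 28512391375
B = (4pi*10^-7) * 50200000000000 / (4*pi * 28512391375) * 1e9
= 63083180.484083 / 358297277119.91 * 1e9
= 176063.801 nT

176063.801


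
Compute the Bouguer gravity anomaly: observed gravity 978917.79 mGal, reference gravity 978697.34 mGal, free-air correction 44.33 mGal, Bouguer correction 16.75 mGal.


BA = g_obs - g_ref + FAC - BC
= 978917.79 - 978697.34 + 44.33 - 16.75
= 248.03 mGal

248.03


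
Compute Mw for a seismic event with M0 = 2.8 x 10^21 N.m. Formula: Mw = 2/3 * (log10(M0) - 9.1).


log10(M0) = log10(2.8 x 10^21) = 21.4472
Mw = 2/3 * (21.4472 - 9.1)
= 2/3 * 12.3472
= 8.23

8.23


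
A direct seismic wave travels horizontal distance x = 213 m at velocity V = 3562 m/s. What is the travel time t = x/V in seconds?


t = x / V
= 213 / 3562
= 0.0598 s

0.0598


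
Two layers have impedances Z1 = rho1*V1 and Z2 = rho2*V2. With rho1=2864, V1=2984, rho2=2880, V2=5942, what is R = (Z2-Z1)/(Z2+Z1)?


Z1 = 2864 * 2984 = 8546176
Z2 = 2880 * 5942 = 17112960
R = (17112960 - 8546176) / (17112960 + 8546176) = 8566784 / 25659136 = 0.3339

0.3339


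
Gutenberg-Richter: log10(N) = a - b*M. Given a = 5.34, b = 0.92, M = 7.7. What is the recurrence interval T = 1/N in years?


log10(N) = 5.34 - 0.92*7.7 = -1.744
N = 10^-1.744 = 0.01803
T = 1/N = 1/0.01803 = 55.4626 years

55.4626


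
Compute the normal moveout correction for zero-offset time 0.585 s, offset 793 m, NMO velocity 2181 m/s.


x/Vnmo = 793/2181 = 0.363595
(x/Vnmo)^2 = 0.132201
t0^2 = 0.342225
sqrt(0.342225 + 0.132201) = 0.688786
dt = 0.688786 - 0.585 = 0.103786

0.103786


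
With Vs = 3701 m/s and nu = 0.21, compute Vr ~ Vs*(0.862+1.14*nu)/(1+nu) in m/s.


Numerator factor = 0.862 + 1.14*0.21 = 1.1014
Denominator = 1 + 0.21 = 1.21
Vr = 3701 * 1.1014 / 1.21 = 3368.83 m/s

3368.83


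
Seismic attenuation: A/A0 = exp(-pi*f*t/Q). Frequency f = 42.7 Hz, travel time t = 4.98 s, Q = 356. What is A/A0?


pi*f*t/Q = pi*42.7*4.98/356 = 1.876537
A/A0 = exp(-1.876537) = 0.153119

0.153119


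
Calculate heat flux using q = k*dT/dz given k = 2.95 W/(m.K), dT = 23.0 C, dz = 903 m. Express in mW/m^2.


q = k * dT / dz * 1000
= 2.95 * 23.0 / 903 * 1000
= 0.075138 * 1000
= 75.1384 mW/m^2

75.1384


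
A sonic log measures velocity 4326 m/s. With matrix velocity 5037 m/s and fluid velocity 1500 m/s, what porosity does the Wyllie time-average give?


1/V - 1/Vm = 1/4326 - 1/5037 = 3.263e-05
1/Vf - 1/Vm = 1/1500 - 1/5037 = 0.00046814
phi = 3.263e-05 / 0.00046814 = 0.0697

0.0697


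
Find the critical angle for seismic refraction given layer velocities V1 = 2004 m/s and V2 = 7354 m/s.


V1/V2 = 2004/7354 = 0.272505
theta_c = arcsin(0.272505) = 15.8134 degrees

15.8134


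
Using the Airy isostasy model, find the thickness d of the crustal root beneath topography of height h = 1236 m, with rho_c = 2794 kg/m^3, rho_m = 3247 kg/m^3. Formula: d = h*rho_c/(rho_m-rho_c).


rho_m - rho_c = 3247 - 2794 = 453
d = 1236 * 2794 / 453
= 3453384 / 453
= 7623.36 m

7623.36


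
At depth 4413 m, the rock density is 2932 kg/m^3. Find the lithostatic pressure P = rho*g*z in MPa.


P = rho * g * z / 1e6
= 2932 * 9.81 * 4413 / 1e6
= 126930765.96 / 1e6
= 126.9308 MPa

126.9308


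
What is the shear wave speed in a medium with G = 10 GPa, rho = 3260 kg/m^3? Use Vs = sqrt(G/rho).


Convert G to Pa: G = 10e9 Pa
Compute G/rho = 10e9 / 3260 = 3067484.6626
Vs = sqrt(3067484.6626) = 1751.42 m/s

1751.42


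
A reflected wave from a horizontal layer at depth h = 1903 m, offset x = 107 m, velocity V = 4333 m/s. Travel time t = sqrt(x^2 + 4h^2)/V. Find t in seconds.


x^2 + 4h^2 = 107^2 + 4*1903^2 = 11449 + 14485636 = 14497085
sqrt(14497085) = 3807.5038
t = 3807.5038 / 4333 = 0.8787 s

0.8787


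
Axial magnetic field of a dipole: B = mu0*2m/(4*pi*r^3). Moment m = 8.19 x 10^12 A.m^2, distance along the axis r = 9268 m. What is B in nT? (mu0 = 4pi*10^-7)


m = 8.19 x 10^12 = 8190000000000 A.m^2
2m = 16380000000000 A.m^2
r^3 = 9268^3 = 796082496832
B = (4pi*10^-7) * 16380000000000 / (4*pi * 796082496832) * 1e9
= 20583715.06632 / 10003867694795.32 * 1e9
= 2057.5757 nT

2057.5757
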